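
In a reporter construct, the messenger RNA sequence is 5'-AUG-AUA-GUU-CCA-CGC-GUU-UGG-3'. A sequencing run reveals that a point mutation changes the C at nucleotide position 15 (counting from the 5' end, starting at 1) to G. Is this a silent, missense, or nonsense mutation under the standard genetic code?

Position 15 falls in codon 5: CGC → Arg.
After the substitution the codon is CGG → Arg.
Both encode Arg, so the change is synonymous.

silent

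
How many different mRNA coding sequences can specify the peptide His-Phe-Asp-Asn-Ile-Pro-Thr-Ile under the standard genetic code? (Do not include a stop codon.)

2304

His: 2 codons.
Phe: 2 codons.
Asp: 2 codons.
Asn: 2 codons.
Ile: 3 codons.
Pro: 4 codons.
Thr: 4 codons.
Ile: 3 codons.
2 × 2 × 2 × 2 × 3 × 4 × 4 × 3 = 2304.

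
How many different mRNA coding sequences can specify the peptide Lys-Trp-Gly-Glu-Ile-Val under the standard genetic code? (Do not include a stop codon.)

Lys: 2 codons.
Trp: 1 codon.
Gly: 4 codons.
Glu: 2 codons.
Ile: 3 codons.
Val: 4 codons.
2 × 1 × 4 × 2 × 3 × 4 = 192.

192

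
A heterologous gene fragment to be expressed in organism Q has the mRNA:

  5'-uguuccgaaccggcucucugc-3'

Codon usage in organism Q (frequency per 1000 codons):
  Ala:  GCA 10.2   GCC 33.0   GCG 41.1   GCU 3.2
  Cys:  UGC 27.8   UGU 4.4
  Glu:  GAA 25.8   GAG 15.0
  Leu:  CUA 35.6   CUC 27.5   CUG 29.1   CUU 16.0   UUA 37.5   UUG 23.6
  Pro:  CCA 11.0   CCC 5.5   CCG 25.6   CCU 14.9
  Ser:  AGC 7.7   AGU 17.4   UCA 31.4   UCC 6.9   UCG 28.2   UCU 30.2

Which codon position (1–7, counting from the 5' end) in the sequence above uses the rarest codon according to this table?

Codon 1 UGU (Cys): 4.4 per 1000.
Codon 2 UCC (Ser): 6.9 per 1000.
Codon 3 GAA (Glu): 25.8 per 1000.
Codon 4 CCG (Pro): 25.6 per 1000.
Codon 5 GCU (Ala): 3.2 per 1000.
Codon 6 CUC (Leu): 27.5 per 1000.
Codon 7 UGC (Cys): 27.8 per 1000.
Lowest frequency is 3.2 at codon 5.

5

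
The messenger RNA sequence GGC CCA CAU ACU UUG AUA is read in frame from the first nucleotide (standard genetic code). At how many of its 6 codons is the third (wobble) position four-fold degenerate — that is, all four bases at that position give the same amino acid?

Codon 1 GGC (Gly): third position 4-fold.
Codon 2 CCA (Pro): third position 4-fold.
Codon 3 CAU (His): third position 2-fold.
Codon 4 ACU (Thr): third position 4-fold.
Codon 5 UUG (Leu): third position 2-fold.
Codon 6 AUA (Ile): third position 3-fold.
Four-fold degenerate third positions: 3.

3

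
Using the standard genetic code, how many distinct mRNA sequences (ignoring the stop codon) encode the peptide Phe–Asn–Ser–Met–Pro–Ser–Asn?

1152

Phe: 2 codons.
Asn: 2 codons.
Ser: 6 codons.
Met: 1 codon.
Pro: 4 codons.
Ser: 6 codons.
Asn: 2 codons.
2 × 2 × 6 × 1 × 4 × 6 × 2 = 1152.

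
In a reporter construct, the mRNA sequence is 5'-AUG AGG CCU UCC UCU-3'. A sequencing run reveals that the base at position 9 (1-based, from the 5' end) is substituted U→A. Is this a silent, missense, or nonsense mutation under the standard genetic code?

Position 9 falls in codon 3: CCU → Pro.
After the substitution the codon is CCA → Pro.
Both encode Pro, so the change is synonymous.

silent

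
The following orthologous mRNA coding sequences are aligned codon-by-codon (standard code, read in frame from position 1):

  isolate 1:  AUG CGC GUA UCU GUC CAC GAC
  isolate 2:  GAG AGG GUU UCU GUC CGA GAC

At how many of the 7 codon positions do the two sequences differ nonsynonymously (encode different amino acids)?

2

Codon 1: AUG Met / GAG Glu — nonsynonymous.
Codon 2: CGC Arg / AGG Arg — synonymous.
Codon 3: GUA Val / GUU Val — synonymous.
Codon 4: UCU Ser / UCU Ser — identical.
Codon 5: GUC Val / GUC Val — identical.
Codon 6: CAC His / CGA Arg — nonsynonymous.
Codon 7: GAC Asp / GAC Asp — identical.
Nonsynonymous differences: 2.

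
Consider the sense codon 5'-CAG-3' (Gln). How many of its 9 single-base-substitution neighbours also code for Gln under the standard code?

1

Position 1: none → 0 synonymous.
Position 2: none → 0 synonymous.
Position 3: CAA → 1 synonymous.
Total: 0 + 0 + 1 = 1.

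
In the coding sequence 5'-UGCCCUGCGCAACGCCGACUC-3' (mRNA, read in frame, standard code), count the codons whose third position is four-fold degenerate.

Codon 1 UGC (Cys): third position 2-fold.
Codon 2 CCU (Pro): third position 4-fold.
Codon 3 GCG (Ala): third position 4-fold.
Codon 4 CAA (Gln): third position 2-fold.
Codon 5 CGC (Arg): third position 4-fold.
Codon 6 CGA (Arg): third position 4-fold.
Codon 7 CUC (Leu): third position 4-fold.
Four-fold degenerate third positions: 5.

5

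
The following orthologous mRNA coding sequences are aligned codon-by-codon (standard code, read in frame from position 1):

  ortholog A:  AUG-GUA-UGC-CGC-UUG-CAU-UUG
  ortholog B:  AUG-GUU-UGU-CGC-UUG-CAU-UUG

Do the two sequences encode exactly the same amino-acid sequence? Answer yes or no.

yes

Codon 1: AUG Met / AUG Met — identical.
Codon 2: GUA Val / GUU Val — synonymous.
Codon 3: UGC Cys / UGU Cys — synonymous.
Codon 4: CGC Arg / CGC Arg — identical.
Codon 5: UUG Leu / UUG Leu — identical.
Codon 6: CAU His / CAU His — identical.
Codon 7: UUG Leu / UUG Leu — identical.
Nonsynonymous differences: 0 → same protein.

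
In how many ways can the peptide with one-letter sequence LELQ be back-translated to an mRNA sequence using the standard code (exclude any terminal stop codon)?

144

Leu: 6 codons.
Glu: 2 codons.
Leu: 6 codons.
Gln: 2 codons.
6 × 2 × 6 × 2 = 144.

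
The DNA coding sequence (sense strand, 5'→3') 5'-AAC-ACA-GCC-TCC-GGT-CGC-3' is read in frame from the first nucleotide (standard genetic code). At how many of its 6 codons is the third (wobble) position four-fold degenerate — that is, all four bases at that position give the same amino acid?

Codon 1 AAC (Asn): third position 2-fold.
Codon 2 ACA (Thr): third position 4-fold.
Codon 3 GCC (Ala): third position 4-fold.
Codon 4 TCC (Ser): third position 4-fold.
Codon 5 GGT (Gly): third position 4-fold.
Codon 6 CGC (Arg): third position 4-fold.
Four-fold degenerate third positions: 5.

5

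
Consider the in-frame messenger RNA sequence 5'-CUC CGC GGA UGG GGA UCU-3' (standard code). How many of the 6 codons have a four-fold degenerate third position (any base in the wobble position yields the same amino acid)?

5

Codon 1 CUC (Leu): third position 4-fold.
Codon 2 CGC (Arg): third position 4-fold.
Codon 3 GGA (Gly): third position 4-fold.
Codon 4 UGG (Trp): third position 1-fold.
Codon 5 GGA (Gly): third position 4-fold.
Codon 6 UCU (Ser): third position 4-fold.
Four-fold degenerate third positions: 5.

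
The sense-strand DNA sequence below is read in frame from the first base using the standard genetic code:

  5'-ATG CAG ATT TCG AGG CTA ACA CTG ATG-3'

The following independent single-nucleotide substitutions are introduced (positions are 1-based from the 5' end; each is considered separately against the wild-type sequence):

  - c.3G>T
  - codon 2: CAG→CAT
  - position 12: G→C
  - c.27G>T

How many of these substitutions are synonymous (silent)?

1

Codon 1: ATG (Met) → ATT (Ile) — missense.
Codon 2: CAG (Gln) → CAT (His) — missense.
Codon 4: TCG (Ser) → TCC (Ser) — synonymous.
Codon 9: ATG (Met) → ATT (Ile) — missense.
Synonymous: 1 of 4.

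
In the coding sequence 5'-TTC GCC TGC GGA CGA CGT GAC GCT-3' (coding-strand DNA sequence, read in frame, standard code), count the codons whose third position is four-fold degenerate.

5

Codon 1 TTC (Phe): third position 2-fold.
Codon 2 GCC (Ala): third position 4-fold.
Codon 3 TGC (Cys): third position 2-fold.
Codon 4 GGA (Gly): third position 4-fold.
Codon 5 CGA (Arg): third position 4-fold.
Codon 6 CGT (Arg): third position 4-fold.
Codon 7 GAC (Asp): third position 2-fold.
Codon 8 GCT (Ala): third position 4-fold.
Four-fold degenerate third positions: 5.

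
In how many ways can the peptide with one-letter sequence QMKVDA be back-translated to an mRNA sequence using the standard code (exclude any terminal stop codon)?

Gln: 2 codons.
Met: 1 codon.
Lys: 2 codons.
Val: 4 codons.
Asp: 2 codons.
Ala: 4 codons.
2 × 1 × 2 × 4 × 2 × 4 = 128.

128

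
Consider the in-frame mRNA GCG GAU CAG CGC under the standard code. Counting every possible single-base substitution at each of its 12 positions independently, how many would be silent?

8

Codon 1 (GCG, Ala): 3 synonymous substitutions.
Codon 2 (GAU, Asp): 1 synonymous substitution.
Codon 3 (CAG, Gln): 1 synonymous substitution.
Codon 4 (CGC, Arg): 3 synonymous substitutions.
Total: 3 + 1 + 1 + 3 = 8.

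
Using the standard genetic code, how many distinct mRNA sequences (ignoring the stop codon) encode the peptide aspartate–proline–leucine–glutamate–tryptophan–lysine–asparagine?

384

Asp: 2 codons.
Pro: 4 codons.
Leu: 6 codons.
Glu: 2 codons.
Trp: 1 codon.
Lys: 2 codons.
Asn: 2 codons.
2 × 4 × 6 × 2 × 1 × 2 × 2 = 384.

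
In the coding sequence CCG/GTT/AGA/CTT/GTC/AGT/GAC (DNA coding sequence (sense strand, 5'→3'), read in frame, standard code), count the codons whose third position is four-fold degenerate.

Codon 1 CCG (Pro): third position 4-fold.
Codon 2 GTT (Val): third position 4-fold.
Codon 3 AGA (Arg): third position 2-fold.
Codon 4 CTT (Leu): third position 4-fold.
Codon 5 GTC (Val): third position 4-fold.
Codon 6 AGT (Ser): third position 2-fold.
Codon 7 GAC (Asp): third position 2-fold.
Four-fold degenerate third positions: 4.

4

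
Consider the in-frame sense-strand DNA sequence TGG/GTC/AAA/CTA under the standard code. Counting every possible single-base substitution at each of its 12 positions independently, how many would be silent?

8

Codon 1 (TGG, Trp): 0 synonymous substitutions.
Codon 2 (GTC, Val): 3 synonymous substitutions.
Codon 3 (AAA, Lys): 1 synonymous substitution.
Codon 4 (CTA, Leu): 4 synonymous substitutions.
Total: 0 + 3 + 1 + 4 = 8.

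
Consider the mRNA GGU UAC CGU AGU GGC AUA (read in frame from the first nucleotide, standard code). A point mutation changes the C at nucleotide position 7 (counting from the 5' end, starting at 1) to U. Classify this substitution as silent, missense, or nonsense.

missense

Position 7 falls in codon 3: CGU → Arg.
After the substitution the codon is UGU → Cys.
Arg ≠ Cys, so this is a missense mutation.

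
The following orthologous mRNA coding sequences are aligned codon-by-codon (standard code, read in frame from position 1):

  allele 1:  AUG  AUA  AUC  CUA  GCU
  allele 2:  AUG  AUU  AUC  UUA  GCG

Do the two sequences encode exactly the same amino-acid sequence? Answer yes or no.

Codon 1: AUG Met / AUG Met — identical.
Codon 2: AUA Ile / AUU Ile — synonymous.
Codon 3: AUC Ile / AUC Ile — identical.
Codon 4: CUA Leu / UUA Leu — synonymous.
Codon 5: GCU Ala / GCG Ala — synonymous.
Nonsynonymous differences: 0 → same protein.

yes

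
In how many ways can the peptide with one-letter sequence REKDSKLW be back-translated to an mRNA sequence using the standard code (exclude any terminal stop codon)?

3456

Arg: 6 codons.
Glu: 2 codons.
Lys: 2 codons.
Asp: 2 codons.
Ser: 6 codons.
Lys: 2 codons.
Leu: 6 codons.
Trp: 1 codon.
6 × 2 × 2 × 2 × 6 × 2 × 6 × 1 = 3456.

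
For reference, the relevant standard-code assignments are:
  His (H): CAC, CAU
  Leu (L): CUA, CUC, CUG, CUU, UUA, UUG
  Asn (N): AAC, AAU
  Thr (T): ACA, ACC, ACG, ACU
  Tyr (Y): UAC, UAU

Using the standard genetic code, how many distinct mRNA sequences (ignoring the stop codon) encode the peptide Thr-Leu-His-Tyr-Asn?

Thr: 4 codons.
Leu: 6 codons.
His: 2 codons.
Tyr: 2 codons.
Asn: 2 codons.
4 × 6 × 2 × 2 × 2 = 192.

192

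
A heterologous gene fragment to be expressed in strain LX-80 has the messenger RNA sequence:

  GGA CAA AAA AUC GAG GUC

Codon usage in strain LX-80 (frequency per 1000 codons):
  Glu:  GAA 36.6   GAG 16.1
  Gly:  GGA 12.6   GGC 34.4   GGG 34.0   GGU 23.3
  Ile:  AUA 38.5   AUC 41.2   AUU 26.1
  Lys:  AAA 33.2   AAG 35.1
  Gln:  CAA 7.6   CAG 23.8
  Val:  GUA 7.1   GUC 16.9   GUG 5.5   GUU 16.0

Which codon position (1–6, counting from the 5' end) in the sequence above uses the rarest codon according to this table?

2

Codon 1 GGA (Gly): 12.6 per 1000.
Codon 2 CAA (Gln): 7.6 per 1000.
Codon 3 AAA (Lys): 33.2 per 1000.
Codon 4 AUC (Ile): 41.2 per 1000.
Codon 5 GAG (Glu): 16.1 per 1000.
Codon 6 GUC (Val): 16.9 per 1000.
Lowest frequency is 7.6 at codon 2.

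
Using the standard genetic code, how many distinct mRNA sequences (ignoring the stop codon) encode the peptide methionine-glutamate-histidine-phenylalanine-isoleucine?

24

Met: 1 codon.
Glu: 2 codons.
His: 2 codons.
Phe: 2 codons.
Ile: 3 codons.
1 × 2 × 2 × 2 × 3 = 24.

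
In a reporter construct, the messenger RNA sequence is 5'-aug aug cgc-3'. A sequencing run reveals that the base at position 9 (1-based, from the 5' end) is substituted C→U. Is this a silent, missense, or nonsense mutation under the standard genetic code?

silent

Position 9 falls in codon 3: CGC → Arg.
After the substitution the codon is CGU → Arg.
Both encode Arg, so the change is synonymous.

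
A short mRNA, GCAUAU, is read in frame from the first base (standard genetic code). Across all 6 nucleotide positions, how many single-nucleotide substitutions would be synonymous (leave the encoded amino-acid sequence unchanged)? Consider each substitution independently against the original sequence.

4

Codon 1 (GCA, Ala): 3 synonymous substitutions.
Codon 2 (UAU, Tyr): 1 synonymous substitution.
Total: 3 + 1 = 4.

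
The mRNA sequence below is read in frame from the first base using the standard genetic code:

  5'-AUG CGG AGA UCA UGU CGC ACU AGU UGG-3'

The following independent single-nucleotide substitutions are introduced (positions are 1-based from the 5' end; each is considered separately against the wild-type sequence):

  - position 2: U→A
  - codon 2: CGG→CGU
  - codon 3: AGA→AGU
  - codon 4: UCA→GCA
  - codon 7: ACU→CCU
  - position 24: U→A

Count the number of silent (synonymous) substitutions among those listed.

1

Codon 1: AUG (Met) → AAG (Lys) — missense.
Codon 2: CGG (Arg) → CGU (Arg) — synonymous.
Codon 3: AGA (Arg) → AGU (Ser) — missense.
Codon 4: UCA (Ser) → GCA (Ala) — missense.
Codon 7: ACU (Thr) → CCU (Pro) — missense.
Codon 8: AGU (Ser) → AGA (Arg) — missense.
Synonymous: 1 of 6.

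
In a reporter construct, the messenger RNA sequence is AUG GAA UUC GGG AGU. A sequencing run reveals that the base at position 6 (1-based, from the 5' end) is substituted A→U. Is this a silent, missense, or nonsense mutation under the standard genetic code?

Position 6 falls in codon 2: GAA → Glu.
After the substitution the codon is GAU → Asp.
Glu ≠ Asp, so this is a missense mutation.

missense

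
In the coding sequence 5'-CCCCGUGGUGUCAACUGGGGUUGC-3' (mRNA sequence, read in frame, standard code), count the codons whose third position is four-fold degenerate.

Codon 1 CCC (Pro): third position 4-fold.
Codon 2 CGU (Arg): third position 4-fold.
Codon 3 GGU (Gly): third position 4-fold.
Codon 4 GUC (Val): third position 4-fold.
Codon 5 AAC (Asn): third position 2-fold.
Codon 6 UGG (Trp): third position 1-fold.
Codon 7 GGU (Gly): third position 4-fold.
Codon 8 UGC (Cys): third position 2-fold.
Four-fold degenerate third positions: 5.

5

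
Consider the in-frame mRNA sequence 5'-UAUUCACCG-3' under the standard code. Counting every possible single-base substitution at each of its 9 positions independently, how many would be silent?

7

Codon 1 (UAU, Tyr): 1 synonymous substitution.
Codon 2 (UCA, Ser): 3 synonymous substitutions.
Codon 3 (CCG, Pro): 3 synonymous substitutions.
Total: 1 + 3 + 3 = 7.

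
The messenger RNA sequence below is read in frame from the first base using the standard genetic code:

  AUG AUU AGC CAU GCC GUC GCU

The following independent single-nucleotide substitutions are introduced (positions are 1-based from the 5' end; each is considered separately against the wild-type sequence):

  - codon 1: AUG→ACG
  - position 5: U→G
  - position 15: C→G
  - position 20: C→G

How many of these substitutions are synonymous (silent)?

1

Codon 1: AUG (Met) → ACG (Thr) — missense.
Codon 2: AUU (Ile) → AGU (Ser) — missense.
Codon 5: GCC (Ala) → GCG (Ala) — synonymous.
Codon 7: GCU (Ala) → GGU (Gly) — missense.
Synonymous: 1 of 4.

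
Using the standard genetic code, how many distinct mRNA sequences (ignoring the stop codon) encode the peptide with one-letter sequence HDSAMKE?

His: 2 codons.
Asp: 2 codons.
Ser: 6 codons.
Ala: 4 codons.
Met: 1 codon.
Lys: 2 codons.
Glu: 2 codons.
2 × 2 × 6 × 4 × 1 × 2 × 2 = 384.

384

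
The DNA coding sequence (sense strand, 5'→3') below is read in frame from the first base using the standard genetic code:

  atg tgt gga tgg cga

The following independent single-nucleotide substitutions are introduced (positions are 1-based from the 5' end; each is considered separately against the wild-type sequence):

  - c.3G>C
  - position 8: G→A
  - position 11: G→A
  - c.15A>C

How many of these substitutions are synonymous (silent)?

Codon 1: ATG (Met) → ATC (Ile) — missense.
Codon 3: GGA (Gly) → GAA (Glu) — missense.
Codon 4: TGG (Trp) → TAG (Stop) — nonsense.
Codon 5: CGA (Arg) → CGC (Arg) — synonymous.
Synonymous: 1 of 4.

1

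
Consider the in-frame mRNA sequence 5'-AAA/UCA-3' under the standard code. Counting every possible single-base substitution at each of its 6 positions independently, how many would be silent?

4

Codon 1 (AAA, Lys): 1 synonymous substitution.
Codon 2 (UCA, Ser): 3 synonymous substitutions.
Total: 1 + 3 = 4.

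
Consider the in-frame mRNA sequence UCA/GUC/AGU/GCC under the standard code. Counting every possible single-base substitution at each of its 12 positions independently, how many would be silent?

Codon 1 (UCA, Ser): 3 synonymous substitutions.
Codon 2 (GUC, Val): 3 synonymous substitutions.
Codon 3 (AGU, Ser): 1 synonymous substitution.
Codon 4 (GCC, Ala): 3 synonymous substitutions.
Total: 3 + 3 + 1 + 3 = 10.

10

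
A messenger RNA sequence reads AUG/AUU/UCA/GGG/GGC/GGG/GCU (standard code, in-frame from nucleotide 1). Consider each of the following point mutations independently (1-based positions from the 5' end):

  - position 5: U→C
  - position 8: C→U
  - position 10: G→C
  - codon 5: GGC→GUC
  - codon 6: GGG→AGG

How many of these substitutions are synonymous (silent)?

Codon 2: AUU (Ile) → ACU (Thr) — missense.
Codon 3: UCA (Ser) → UUA (Leu) — missense.
Codon 4: GGG (Gly) → CGG (Arg) — missense.
Codon 5: GGC (Gly) → GUC (Val) — missense.
Codon 6: GGG (Gly) → AGG (Arg) — missense.
Synonymous: 0 of 5.

0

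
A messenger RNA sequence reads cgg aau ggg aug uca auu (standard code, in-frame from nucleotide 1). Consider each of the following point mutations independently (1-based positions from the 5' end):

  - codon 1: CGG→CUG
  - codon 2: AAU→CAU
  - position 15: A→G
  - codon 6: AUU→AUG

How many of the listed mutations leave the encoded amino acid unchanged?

Codon 1: CGG (Arg) → CUG (Leu) — missense.
Codon 2: AAU (Asn) → CAU (His) — missense.
Codon 5: UCA (Ser) → UCG (Ser) — synonymous.
Codon 6: AUU (Ile) → AUG (Met) — missense.
Synonymous: 1 of 4.

1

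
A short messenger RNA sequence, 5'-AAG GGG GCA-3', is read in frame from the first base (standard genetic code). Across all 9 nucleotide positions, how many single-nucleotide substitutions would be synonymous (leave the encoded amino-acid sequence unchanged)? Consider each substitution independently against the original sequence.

Codon 1 (AAG, Lys): 1 synonymous substitution.
Codon 2 (GGG, Gly): 3 synonymous substitutions.
Codon 3 (GCA, Ala): 3 synonymous substitutions.
Total: 1 + 3 + 3 = 7.

7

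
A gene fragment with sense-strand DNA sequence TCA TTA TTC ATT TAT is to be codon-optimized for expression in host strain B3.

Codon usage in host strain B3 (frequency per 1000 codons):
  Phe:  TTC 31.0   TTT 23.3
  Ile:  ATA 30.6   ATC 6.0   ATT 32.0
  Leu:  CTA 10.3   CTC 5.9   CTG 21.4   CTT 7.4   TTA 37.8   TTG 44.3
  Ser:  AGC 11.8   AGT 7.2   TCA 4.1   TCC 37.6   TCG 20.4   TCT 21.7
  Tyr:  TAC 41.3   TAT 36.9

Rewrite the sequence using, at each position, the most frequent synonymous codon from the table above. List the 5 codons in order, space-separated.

Codon 1 (Ser): best is TCC at 37.6.
Codon 2 (Leu): best is TTG at 44.3.
Codon 3 (Phe): best is TTC at 31.0.
Codon 4 (Ile): best is ATT at 32.0.
Codon 5 (Tyr): best is TAC at 41.3.

TCC TTG TTC ATT TAC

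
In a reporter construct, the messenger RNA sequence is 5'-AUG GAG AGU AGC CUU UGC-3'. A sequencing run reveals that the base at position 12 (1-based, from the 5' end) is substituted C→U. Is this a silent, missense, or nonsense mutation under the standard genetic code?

Position 12 falls in codon 4: AGC → Ser.
After the substitution the codon is AGU → Ser.
Both encode Ser, so the change is synonymous.

silent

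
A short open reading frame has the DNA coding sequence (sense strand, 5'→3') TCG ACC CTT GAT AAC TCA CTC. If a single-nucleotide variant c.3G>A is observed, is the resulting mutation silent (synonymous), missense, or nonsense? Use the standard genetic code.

silent

Position 3 falls in codon 1: TCG → Ser.
After the substitution the codon is TCA → Ser.
Both encode Ser, so the change is synonymous.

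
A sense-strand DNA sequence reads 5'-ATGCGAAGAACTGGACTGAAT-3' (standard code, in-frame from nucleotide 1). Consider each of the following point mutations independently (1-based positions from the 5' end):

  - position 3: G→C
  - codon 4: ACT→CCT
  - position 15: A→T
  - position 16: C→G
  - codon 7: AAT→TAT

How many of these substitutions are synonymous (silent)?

1

Codon 1: ATG (Met) → ATC (Ile) — missense.
Codon 4: ACT (Thr) → CCT (Pro) — missense.
Codon 5: GGA (Gly) → GGT (Gly) — synonymous.
Codon 6: CTG (Leu) → GTG (Val) — missense.
Codon 7: AAT (Asn) → TAT (Tyr) — missense.
Synonymous: 1 of 5.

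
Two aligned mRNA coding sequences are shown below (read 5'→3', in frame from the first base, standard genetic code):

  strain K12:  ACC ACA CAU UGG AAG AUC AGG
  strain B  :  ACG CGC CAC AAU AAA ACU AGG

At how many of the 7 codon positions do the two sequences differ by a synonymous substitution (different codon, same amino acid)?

Codon 1: ACC Thr / ACG Thr — synonymous.
Codon 2: ACA Thr / CGC Arg — nonsynonymous.
Codon 3: CAU His / CAC His — synonymous.
Codon 4: UGG Trp / AAU Asn — nonsynonymous.
Codon 5: AAG Lys / AAA Lys — synonymous.
Codon 6: AUC Ile / ACU Thr — nonsynonymous.
Codon 7: AGG Arg / AGG Arg — identical.
Synonymous differences: 3.

3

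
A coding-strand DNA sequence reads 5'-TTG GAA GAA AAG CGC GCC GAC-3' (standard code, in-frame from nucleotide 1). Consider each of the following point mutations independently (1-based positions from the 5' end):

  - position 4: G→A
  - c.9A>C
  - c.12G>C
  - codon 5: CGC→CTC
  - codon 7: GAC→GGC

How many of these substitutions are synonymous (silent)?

Codon 2: GAA (Glu) → AAA (Lys) — missense.
Codon 3: GAA (Glu) → GAC (Asp) — missense.
Codon 4: AAG (Lys) → AAC (Asn) — missense.
Codon 5: CGC (Arg) → CTC (Leu) — missense.
Codon 7: GAC (Asp) → GGC (Gly) — missense.
Synonymous: 0 of 5.

0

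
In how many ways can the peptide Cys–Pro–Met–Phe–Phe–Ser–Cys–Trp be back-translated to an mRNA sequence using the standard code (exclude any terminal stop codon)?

Cys: 2 codons.
Pro: 4 codons.
Met: 1 codon.
Phe: 2 codons.
Phe: 2 codons.
Ser: 6 codons.
Cys: 2 codons.
Trp: 1 codon.
2 × 4 × 1 × 2 × 2 × 6 × 2 × 1 = 384.

384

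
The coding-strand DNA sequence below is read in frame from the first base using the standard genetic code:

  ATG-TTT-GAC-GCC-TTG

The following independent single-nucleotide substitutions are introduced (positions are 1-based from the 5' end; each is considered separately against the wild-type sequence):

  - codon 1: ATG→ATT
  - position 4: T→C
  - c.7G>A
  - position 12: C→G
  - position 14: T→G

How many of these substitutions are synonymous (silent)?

1

Codon 1: ATG (Met) → ATT (Ile) — missense.
Codon 2: TTT (Phe) → CTT (Leu) — missense.
Codon 3: GAC (Asp) → AAC (Asn) — missense.
Codon 4: GCC (Ala) → GCG (Ala) — synonymous.
Codon 5: TTG (Leu) → TGG (Trp) — missense.
Synonymous: 1 of 5.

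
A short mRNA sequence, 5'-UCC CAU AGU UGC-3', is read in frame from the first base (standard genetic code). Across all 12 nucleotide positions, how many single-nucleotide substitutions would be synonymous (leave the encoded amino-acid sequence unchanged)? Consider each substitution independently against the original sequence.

Codon 1 (UCC, Ser): 3 synonymous substitutions.
Codon 2 (CAU, His): 1 synonymous substitution.
Codon 3 (AGU, Ser): 1 synonymous substitution.
Codon 4 (UGC, Cys): 1 synonymous substitution.
Total: 3 + 1 + 1 + 1 = 6.

6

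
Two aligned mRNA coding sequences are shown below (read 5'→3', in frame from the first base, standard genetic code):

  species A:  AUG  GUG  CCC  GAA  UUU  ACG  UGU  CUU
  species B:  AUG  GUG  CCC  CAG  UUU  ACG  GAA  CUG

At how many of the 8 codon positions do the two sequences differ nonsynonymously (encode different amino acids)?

Codon 1: AUG Met / AUG Met — identical.
Codon 2: GUG Val / GUG Val — identical.
Codon 3: CCC Pro / CCC Pro — identical.
Codon 4: GAA Glu / CAG Gln — nonsynonymous.
Codon 5: UUU Phe / UUU Phe — identical.
Codon 6: ACG Thr / ACG Thr — identical.
Codon 7: UGU Cys / GAA Glu — nonsynonymous.
Codon 8: CUU Leu / CUG Leu — synonymous.
Nonsynonymous differences: 2.

2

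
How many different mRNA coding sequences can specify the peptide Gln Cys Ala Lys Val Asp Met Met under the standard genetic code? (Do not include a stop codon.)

Gln: 2 codons.
Cys: 2 codons.
Ala: 4 codons.
Lys: 2 codons.
Val: 4 codons.
Asp: 2 codons.
Met: 1 codon.
Met: 1 codon.
2 × 2 × 4 × 2 × 4 × 2 × 1 × 1 = 256.

256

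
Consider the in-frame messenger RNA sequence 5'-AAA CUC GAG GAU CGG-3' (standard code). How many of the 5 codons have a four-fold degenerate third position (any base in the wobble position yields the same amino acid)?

Codon 1 AAA (Lys): third position 2-fold.
Codon 2 CUC (Leu): third position 4-fold.
Codon 3 GAG (Glu): third position 2-fold.
Codon 4 GAU (Asp): third position 2-fold.
Codon 5 CGG (Arg): third position 4-fold.
Four-fold degenerate third positions: 2.

2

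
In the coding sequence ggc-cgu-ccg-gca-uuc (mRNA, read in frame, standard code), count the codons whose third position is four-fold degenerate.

Codon 1 GGC (Gly): third position 4-fold.
Codon 2 CGU (Arg): third position 4-fold.
Codon 3 CCG (Pro): third position 4-fold.
Codon 4 GCA (Ala): third position 4-fold.
Codon 5 UUC (Phe): third position 2-fold.
Four-fold degenerate third positions: 4.

4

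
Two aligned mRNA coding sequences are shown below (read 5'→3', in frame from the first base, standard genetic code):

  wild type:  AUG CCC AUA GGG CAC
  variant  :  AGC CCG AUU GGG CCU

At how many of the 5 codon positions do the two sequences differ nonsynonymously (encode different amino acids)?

Codon 1: AUG Met / AGC Ser — nonsynonymous.
Codon 2: CCC Pro / CCG Pro — synonymous.
Codon 3: AUA Ile / AUU Ile — synonymous.
Codon 4: GGG Gly / GGG Gly — identical.
Codon 5: CAC His / CCU Pro — nonsynonymous.
Nonsynonymous differences: 2.

2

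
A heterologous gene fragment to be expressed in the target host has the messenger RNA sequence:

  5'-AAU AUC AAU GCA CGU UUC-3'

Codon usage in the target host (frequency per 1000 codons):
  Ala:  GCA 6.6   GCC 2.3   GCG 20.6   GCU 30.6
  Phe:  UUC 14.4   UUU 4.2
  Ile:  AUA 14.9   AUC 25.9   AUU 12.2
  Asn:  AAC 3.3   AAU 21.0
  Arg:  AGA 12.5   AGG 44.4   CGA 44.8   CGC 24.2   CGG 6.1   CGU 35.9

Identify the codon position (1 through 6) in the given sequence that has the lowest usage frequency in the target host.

4

Codon 1 AAU (Asn): 21.0 per 1000.
Codon 2 AUC (Ile): 25.9 per 1000.
Codon 3 AAU (Asn): 21.0 per 1000.
Codon 4 GCA (Ala): 6.6 per 1000.
Codon 5 CGU (Arg): 35.9 per 1000.
Codon 6 UUC (Phe): 14.4 per 1000.
Lowest frequency is 6.6 at codon 4.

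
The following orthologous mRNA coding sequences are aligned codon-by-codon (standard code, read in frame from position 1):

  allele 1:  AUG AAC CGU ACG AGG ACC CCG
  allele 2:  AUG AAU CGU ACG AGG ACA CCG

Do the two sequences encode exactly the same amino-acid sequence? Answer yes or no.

Codon 1: AUG Met / AUG Met — identical.
Codon 2: AAC Asn / AAU Asn — synonymous.
Codon 3: CGU Arg / CGU Arg — identical.
Codon 4: ACG Thr / ACG Thr — identical.
Codon 5: AGG Arg / AGG Arg — identical.
Codon 6: ACC Thr / ACA Thr — synonymous.
Codon 7: CCG Pro / CCG Pro — identical.
Nonsynonymous differences: 0 → same protein.

yes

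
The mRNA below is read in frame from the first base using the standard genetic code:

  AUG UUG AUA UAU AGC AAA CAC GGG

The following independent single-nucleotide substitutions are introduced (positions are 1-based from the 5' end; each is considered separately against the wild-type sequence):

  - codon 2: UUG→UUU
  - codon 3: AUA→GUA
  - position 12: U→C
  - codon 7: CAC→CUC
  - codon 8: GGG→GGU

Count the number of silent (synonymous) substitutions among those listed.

Codon 2: UUG (Leu) → UUU (Phe) — missense.
Codon 3: AUA (Ile) → GUA (Val) — missense.
Codon 4: UAU (Tyr) → UAC (Tyr) — synonymous.
Codon 7: CAC (His) → CUC (Leu) — missense.
Codon 8: GGG (Gly) → GGU (Gly) — synonymous.
Synonymous: 2 of 5.

2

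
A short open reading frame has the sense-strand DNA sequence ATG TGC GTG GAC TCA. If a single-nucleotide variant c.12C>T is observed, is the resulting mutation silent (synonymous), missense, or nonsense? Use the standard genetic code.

Position 12 falls in codon 4: GAC → Asp.
After the substitution the codon is GAT → Asp.
Both encode Asp, so the change is synonymous.

silent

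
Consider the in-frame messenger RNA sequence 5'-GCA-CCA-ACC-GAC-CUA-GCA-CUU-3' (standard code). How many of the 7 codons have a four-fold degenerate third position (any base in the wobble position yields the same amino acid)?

6

Codon 1 GCA (Ala): third position 4-fold.
Codon 2 CCA (Pro): third position 4-fold.
Codon 3 ACC (Thr): third position 4-fold.
Codon 4 GAC (Asp): third position 2-fold.
Codon 5 CUA (Leu): third position 4-fold.
Codon 6 GCA (Ala): third position 4-fold.
Codon 7 CUU (Leu): third position 4-fold.
Four-fold degenerate third positions: 6.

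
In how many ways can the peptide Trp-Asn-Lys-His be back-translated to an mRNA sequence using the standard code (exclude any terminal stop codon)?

8

Trp: 1 codon.
Asn: 2 codons.
Lys: 2 codons.
His: 2 codons.
1 × 2 × 2 × 2 = 8.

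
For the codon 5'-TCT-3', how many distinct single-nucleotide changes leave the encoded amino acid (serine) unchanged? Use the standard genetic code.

Position 1: none → 0 synonymous.
Position 2: none → 0 synonymous.
Position 3: TCC, TCA, TCG → 3 synonymous.
Total: 0 + 0 + 3 = 3.

3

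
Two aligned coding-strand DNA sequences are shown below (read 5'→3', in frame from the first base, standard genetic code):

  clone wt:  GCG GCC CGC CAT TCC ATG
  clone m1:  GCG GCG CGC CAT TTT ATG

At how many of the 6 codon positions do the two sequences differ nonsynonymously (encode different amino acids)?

1

Codon 1: GCG Ala / GCG Ala — identical.
Codon 2: GCC Ala / GCG Ala — synonymous.
Codon 3: CGC Arg / CGC Arg — identical.
Codon 4: CAT His / CAT His — identical.
Codon 5: TCC Ser / TTT Phe — nonsynonymous.
Codon 6: ATG Met / ATG Met — identical.
Nonsynonymous differences: 1.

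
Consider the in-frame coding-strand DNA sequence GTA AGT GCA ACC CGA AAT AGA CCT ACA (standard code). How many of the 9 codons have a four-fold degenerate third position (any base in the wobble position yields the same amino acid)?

Codon 1 GTA (Val): third position 4-fold.
Codon 2 AGT (Ser): third position 2-fold.
Codon 3 GCA (Ala): third position 4-fold.
Codon 4 ACC (Thr): third position 4-fold.
Codon 5 CGA (Arg): third position 4-fold.
Codon 6 AAT (Asn): third position 2-fold.
Codon 7 AGA (Arg): third position 2-fold.
Codon 8 CCT (Pro): third position 4-fold.
Codon 9 ACA (Thr): third position 4-fold.
Four-fold degenerate third positions: 6.

6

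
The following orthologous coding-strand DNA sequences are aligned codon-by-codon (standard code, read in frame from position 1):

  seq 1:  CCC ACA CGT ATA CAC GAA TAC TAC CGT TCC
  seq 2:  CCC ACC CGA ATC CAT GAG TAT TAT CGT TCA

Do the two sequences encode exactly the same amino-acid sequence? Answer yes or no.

Codon 1: CCC Pro / CCC Pro — identical.
Codon 2: ACA Thr / ACC Thr — synonymous.
Codon 3: CGT Arg / CGA Arg — synonymous.
Codon 4: ATA Ile / ATC Ile — synonymous.
Codon 5: CAC His / CAT His — synonymous.
Codon 6: GAA Glu / GAG Glu — synonymous.
Codon 7: TAC Tyr / TAT Tyr — synonymous.
Codon 8: TAC Tyr / TAT Tyr — synonymous.
Codon 9: CGT Arg / CGT Arg — identical.
Codon 10: TCC Ser / TCA Ser — synonymous.
Nonsynonymous differences: 0 → same protein.

yes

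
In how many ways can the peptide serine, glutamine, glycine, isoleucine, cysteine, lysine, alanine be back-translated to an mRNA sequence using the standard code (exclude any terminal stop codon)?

Ser: 6 codons.
Gln: 2 codons.
Gly: 4 codons.
Ile: 3 codons.
Cys: 2 codons.
Lys: 2 codons.
Ala: 4 codons.
6 × 2 × 4 × 3 × 2 × 2 × 4 = 2304.

2304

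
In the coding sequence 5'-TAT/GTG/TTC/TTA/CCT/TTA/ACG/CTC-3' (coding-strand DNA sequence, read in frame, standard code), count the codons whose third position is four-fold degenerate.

4

Codon 1 TAT (Tyr): third position 2-fold.
Codon 2 GTG (Val): third position 4-fold.
Codon 3 TTC (Phe): third position 2-fold.
Codon 4 TTA (Leu): third position 2-fold.
Codon 5 CCT (Pro): third position 4-fold.
Codon 6 TTA (Leu): third position 2-fold.
Codon 7 ACG (Thr): third position 4-fold.
Codon 8 CTC (Leu): third position 4-fold.
Four-fold degenerate third positions: 4.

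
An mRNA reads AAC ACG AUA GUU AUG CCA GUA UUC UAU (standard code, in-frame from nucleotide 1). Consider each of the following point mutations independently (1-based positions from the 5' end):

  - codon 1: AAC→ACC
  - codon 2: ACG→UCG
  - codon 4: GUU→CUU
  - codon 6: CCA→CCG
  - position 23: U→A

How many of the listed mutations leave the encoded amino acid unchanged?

Codon 1: AAC (Asn) → ACC (Thr) — missense.
Codon 2: ACG (Thr) → UCG (Ser) — missense.
Codon 4: GUU (Val) → CUU (Leu) — missense.
Codon 6: CCA (Pro) → CCG (Pro) — synonymous.
Codon 8: UUC (Phe) → UAC (Tyr) — missense.
Synonymous: 1 of 5.

1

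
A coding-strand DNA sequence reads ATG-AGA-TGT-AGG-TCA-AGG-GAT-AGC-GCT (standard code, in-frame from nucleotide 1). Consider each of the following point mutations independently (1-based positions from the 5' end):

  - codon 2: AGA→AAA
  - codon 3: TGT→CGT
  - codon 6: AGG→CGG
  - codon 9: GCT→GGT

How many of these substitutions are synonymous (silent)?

Codon 2: AGA (Arg) → AAA (Lys) — missense.
Codon 3: TGT (Cys) → CGT (Arg) — missense.
Codon 6: AGG (Arg) → CGG (Arg) — synonymous.
Codon 9: GCT (Ala) → GGT (Gly) — missense.
Synonymous: 1 of 4.

1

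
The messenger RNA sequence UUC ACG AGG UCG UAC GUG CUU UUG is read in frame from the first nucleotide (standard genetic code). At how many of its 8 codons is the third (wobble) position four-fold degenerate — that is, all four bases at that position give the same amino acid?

4

Codon 1 UUC (Phe): third position 2-fold.
Codon 2 ACG (Thr): third position 4-fold.
Codon 3 AGG (Arg): third position 2-fold.
Codon 4 UCG (Ser): third position 4-fold.
Codon 5 UAC (Tyr): third position 2-fold.
Codon 6 GUG (Val): third position 4-fold.
Codon 7 CUU (Leu): third position 4-fold.
Codon 8 UUG (Leu): third position 2-fold.
Four-fold degenerate third positions: 4.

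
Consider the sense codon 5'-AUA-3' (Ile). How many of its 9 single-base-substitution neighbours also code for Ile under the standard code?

2

Position 1: none → 0 synonymous.
Position 2: none → 0 synonymous.
Position 3: AUU, AUC → 2 synonymous.
Total: 0 + 0 + 2 = 2.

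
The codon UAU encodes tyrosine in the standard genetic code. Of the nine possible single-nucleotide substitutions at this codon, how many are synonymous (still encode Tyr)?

1

Position 1: none → 0 synonymous.
Position 2: none → 0 synonymous.
Position 3: UAC → 1 synonymous.
Total: 0 + 0 + 1 = 1.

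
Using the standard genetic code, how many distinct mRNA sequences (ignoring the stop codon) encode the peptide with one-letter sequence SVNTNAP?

Ser: 6 codons.
Val: 4 codons.
Asn: 2 codons.
Thr: 4 codons.
Asn: 2 codons.
Ala: 4 codons.
Pro: 4 codons.
6 × 4 × 2 × 4 × 2 × 4 × 4 = 6144.

6144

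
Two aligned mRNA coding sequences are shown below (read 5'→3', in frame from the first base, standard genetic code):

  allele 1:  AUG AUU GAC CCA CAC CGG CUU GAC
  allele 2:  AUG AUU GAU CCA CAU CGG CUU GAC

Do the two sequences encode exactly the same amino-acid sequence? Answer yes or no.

Codon 1: AUG Met / AUG Met — identical.
Codon 2: AUU Ile / AUU Ile — identical.
Codon 3: GAC Asp / GAU Asp — synonymous.
Codon 4: CCA Pro / CCA Pro — identical.
Codon 5: CAC His / CAU His — synonymous.
Codon 6: CGG Arg / CGG Arg — identical.
Codon 7: CUU Leu / CUU Leu — identical.
Codon 8: GAC Asp / GAC Asp — identical.
Nonsynonymous differences: 0 → same protein.

yes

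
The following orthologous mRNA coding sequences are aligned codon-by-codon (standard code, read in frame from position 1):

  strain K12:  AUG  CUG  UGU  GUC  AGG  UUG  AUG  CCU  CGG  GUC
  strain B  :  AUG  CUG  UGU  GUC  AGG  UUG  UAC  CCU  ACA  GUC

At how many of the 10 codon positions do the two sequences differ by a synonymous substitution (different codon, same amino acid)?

0

Codon 1: AUG Met / AUG Met — identical.
Codon 2: CUG Leu / CUG Leu — identical.
Codon 3: UGU Cys / UGU Cys — identical.
Codon 4: GUC Val / GUC Val — identical.
Codon 5: AGG Arg / AGG Arg — identical.
Codon 6: UUG Leu / UUG Leu — identical.
Codon 7: AUG Met / UAC Tyr — nonsynonymous.
Codon 8: CCU Pro / CCU Pro — identical.
Codon 9: CGG Arg / ACA Thr — nonsynonymous.
Codon 10: GUC Val / GUC Val — identical.
Synonymous differences: 0.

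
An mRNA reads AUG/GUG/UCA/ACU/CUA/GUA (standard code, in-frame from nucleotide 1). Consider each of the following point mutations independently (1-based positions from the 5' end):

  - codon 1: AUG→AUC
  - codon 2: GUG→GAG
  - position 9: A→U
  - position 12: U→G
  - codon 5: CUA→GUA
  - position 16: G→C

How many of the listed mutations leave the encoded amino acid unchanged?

2

Codon 1: AUG (Met) → AUC (Ile) — missense.
Codon 2: GUG (Val) → GAG (Glu) — missense.
Codon 3: UCA (Ser) → UCU (Ser) — synonymous.
Codon 4: ACU (Thr) → ACG (Thr) — synonymous.
Codon 5: CUA (Leu) → GUA (Val) — missense.
Codon 6: GUA (Val) → CUA (Leu) — missense.
Synonymous: 2 of 6.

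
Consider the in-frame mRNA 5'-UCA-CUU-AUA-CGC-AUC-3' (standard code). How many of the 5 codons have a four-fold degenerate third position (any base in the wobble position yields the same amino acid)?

3

Codon 1 UCA (Ser): third position 4-fold.
Codon 2 CUU (Leu): third position 4-fold.
Codon 3 AUA (Ile): third position 3-fold.
Codon 4 CGC (Arg): third position 4-fold.
Codon 5 AUC (Ile): third position 3-fold.
Four-fold degenerate third positions: 3.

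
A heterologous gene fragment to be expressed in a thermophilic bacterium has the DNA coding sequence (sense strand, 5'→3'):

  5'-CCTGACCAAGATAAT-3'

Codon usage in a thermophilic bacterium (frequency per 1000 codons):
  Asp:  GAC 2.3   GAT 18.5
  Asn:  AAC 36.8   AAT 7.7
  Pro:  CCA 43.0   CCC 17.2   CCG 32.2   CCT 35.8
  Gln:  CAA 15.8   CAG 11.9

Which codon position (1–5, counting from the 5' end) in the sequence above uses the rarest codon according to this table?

2

Codon 1 CCT (Pro): 35.8 per 1000.
Codon 2 GAC (Asp): 2.3 per 1000.
Codon 3 CAA (Gln): 15.8 per 1000.
Codon 4 GAT (Asp): 18.5 per 1000.
Codon 5 AAT (Asn): 7.7 per 1000.
Lowest frequency is 2.3 at codon 2.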